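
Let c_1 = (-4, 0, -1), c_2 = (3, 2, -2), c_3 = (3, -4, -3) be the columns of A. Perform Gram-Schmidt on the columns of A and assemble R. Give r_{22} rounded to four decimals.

r_{22} = 3.3343

c_1 = (-4, 0, -1); ‖c_1‖ = 4.1231, so e_1 = (-0.9701, 0.0000, -0.2425).
e_1·c_2 = (-0.9701)·3 + 0.0000·2 + (-0.2425)·(-2) = -2.4254.
u_2 = c_2 + 2.4254·e_1 = (0.6471, 2.0000, -2.5882).
r_{22} = ‖u_2‖ = 3.3343.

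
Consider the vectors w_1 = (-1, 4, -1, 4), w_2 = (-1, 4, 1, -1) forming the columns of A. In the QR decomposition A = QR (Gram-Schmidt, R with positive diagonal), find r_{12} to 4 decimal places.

e_1 = w_1/‖w_1‖ = (-1, 4, -1, 4)/5.8310 = (-0.1715, 0.6860, -0.1715, 0.6860).
r_{12} = e_1·w_2 = 2.0580.

r_{12} = 2.0580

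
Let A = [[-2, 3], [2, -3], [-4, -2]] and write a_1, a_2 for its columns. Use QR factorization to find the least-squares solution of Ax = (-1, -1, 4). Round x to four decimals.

a_1 = (-2, 2, -4); ‖a_1‖ = 4.8990, so e_1 = (-0.4082, 0.4082, -0.8165).
e_1·a_2 = (-0.4082)·3 + 0.4082·(-3) + (-0.8165)·(-2) = -0.8165.
u_2 = a_2 + 0.8165·e_1 = (2.6667, -2.6667, -2.6667).
‖u_2‖ = 4.6188, so e_2 = (0.5774, -0.5774, -0.5774).
Qᵀb = (-3.2660, -2.3094).
Back-substitute: x_2 = -2.3094/4.6188 = -0.5000.
x_1 = (-3.2660 + 0.8165·(-0.5000))/4.8990 = -0.7500.

x = (-0.7500, -0.5000)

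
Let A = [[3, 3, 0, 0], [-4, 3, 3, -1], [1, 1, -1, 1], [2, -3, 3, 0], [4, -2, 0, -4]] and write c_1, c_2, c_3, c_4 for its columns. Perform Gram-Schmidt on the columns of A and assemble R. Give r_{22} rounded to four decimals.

c_1 = (3, -4, 1, 2, 4); ‖c_1‖ = 6.7823, so q_1 = (0.4423, -0.5898, 0.1474, 0.2949, 0.5898).
q_1·c_2 = 0.4423·3 + (-0.5898)·3 + 0.1474·1 + 0.2949·(-3) + 0.5898·(-2) = -2.3591.
u_2 = c_2 + 2.3591·q_1 = (4.0435, 1.6087, 1.3478, -2.3043, -0.6087).
r_{22} = ‖u_2‖ = 5.1415.

r_{22} = 5.1415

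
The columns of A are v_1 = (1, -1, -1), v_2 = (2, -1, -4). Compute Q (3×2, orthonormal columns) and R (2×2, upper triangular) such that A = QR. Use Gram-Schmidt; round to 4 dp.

e_1 = v_1/‖v_1‖ = (1, -1, -1)/1.7321 = (0.5774, -0.5774, -0.5774).
r_{12} = e_1·v_2 = 4.0415.
u_2 = v_2 − 4.0415·e_1 = (-0.3333, 1.3333, -1.6667).
‖u_2‖ = 2.1602, so e_2 = (-0.1543, 0.6172, -0.7715).

Q = [[0.5774, -0.1543], [-0.5774, 0.6172], [-0.5774, -0.7715]], R = [[1.7321, 4.0415], [0.0000, 2.1602]]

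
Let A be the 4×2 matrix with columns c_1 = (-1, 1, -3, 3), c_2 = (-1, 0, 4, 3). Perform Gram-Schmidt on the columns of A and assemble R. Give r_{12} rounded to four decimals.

r_{12} = -0.4472

c_1 = (-1, 1, -3, 3); ‖c_1‖ = 4.4721, so e_1 = (-0.2236, 0.2236, -0.6708, 0.6708).
r_{12} = e_1·c_2 = -0.4472.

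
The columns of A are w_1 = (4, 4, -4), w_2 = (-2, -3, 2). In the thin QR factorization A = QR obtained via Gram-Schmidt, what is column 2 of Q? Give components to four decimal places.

q_2 = (0.4082, -0.8165, -0.4082)

w_1 = (4, 4, -4); ‖w_1‖ = 6.9282, so q_1 = (0.5774, 0.5774, -0.5774).
q_1·w_2 = 0.5774·(-2) + 0.5774·(-3) + (-0.5774)·2 = -4.0415.
u_2 = w_2 + 4.0415·q_1 = (0.3333, -0.6667, -0.3333).
‖u_2‖ = 0.8165, so q_2 = (0.4082, -0.8165, -0.4082).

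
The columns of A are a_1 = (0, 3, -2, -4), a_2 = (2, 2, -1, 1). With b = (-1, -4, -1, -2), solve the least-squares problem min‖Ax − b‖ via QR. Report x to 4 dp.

a_1 = (0, 3, -2, -4); ‖a_1‖ = 5.3852, so q_1 = (0.0000, 0.5571, -0.3714, -0.7428).
q_1·a_2 = 0.0000·2 + 0.5571·2 + (-0.3714)·(-1) + (-0.7428)·1 = 0.7428.
u_2 = a_2 − 0.7428·q_1 = (2.0000, 1.5862, -0.7241, 1.5517).
‖u_2‖ = 3.0738, so q_2 = (0.6507, 0.5160, -0.2356, 0.5048).
Qᵀb = (-0.3714, -3.4889).
Back-substitute: x_2 = -3.4889/3.0738 = -1.1350.
x_1 = (-0.3714 − 0.7428·(-1.1350))/5.3852 = 0.0876.

x = (0.0876, -1.1350)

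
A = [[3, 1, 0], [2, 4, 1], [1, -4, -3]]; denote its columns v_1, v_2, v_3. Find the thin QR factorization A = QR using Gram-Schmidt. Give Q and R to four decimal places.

v_1 = (3, 2, 1); ‖v_1‖ = 3.7417, so q_1 = (0.8018, 0.5345, 0.2673).
q_1·v_2 = 0.8018·1 + 0.5345·4 + 0.2673·(-4) = 1.8708.
u_2 = v_2 − 1.8708·q_1 = (-0.5000, 3.0000, -4.5000).
‖u_2‖ = 5.4314, so q_2 = (-0.0921, 0.5523, -0.8285).
q_1·v_3 = 0.8018·0 + 0.5345·1 + 0.2673·(-3) = -0.2673; q_2·v_3 = (-0.0921)·0 + 0.5523·1 + (-0.8285)·(-3) = 3.0379.
u_3 = v_3 + 0.2673·q_1 − 3.0379·q_2 = (0.4939, -0.5351, -0.4116).
‖u_3‖ = 0.8365, so q_3 = (0.5905, -0.6397, -0.4921).

Q = [[0.8018, -0.0921, 0.5905], [0.5345, 0.5523, -0.6397], [0.2673, -0.8285, -0.4921]], R = [[3.7417, 1.8708, -0.2673], [0.0000, 5.4314, 3.0379], [0.0000, 0.0000, 0.8365]]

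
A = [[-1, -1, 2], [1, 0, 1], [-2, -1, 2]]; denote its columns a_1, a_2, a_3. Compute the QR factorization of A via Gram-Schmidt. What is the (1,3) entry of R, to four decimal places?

a_1 = (-1, 1, -2); ‖a_1‖ = 2.4495, so q_1 = (-0.4082, 0.4082, -0.8165).
r_{13} = q_1·a_3 = -2.0412.

r_{13} = -2.0412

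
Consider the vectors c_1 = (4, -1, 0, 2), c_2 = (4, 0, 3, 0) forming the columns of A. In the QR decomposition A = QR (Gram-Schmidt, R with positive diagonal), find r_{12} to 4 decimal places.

c_1 = (4, -1, 0, 2); ‖c_1‖ = 4.5826, so q_1 = (0.8729, -0.2182, 0.0000, 0.4364).
r_{12} = q_1·c_2 = 3.4915.

r_{12} = 3.4915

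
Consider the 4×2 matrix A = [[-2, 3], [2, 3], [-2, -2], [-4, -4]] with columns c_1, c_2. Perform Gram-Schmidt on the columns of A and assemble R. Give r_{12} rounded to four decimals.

e_1 = c_1/‖c_1‖ = (-2, 2, -2, -4)/5.2915 = (-0.3780, 0.3780, -0.3780, -0.7559).
r_{12} = e_1·c_2 = 3.7796.

r_{12} = 3.7796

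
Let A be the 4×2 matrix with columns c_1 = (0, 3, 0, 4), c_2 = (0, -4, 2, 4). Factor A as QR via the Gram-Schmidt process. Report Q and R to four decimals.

e_1 = c_1/‖c_1‖ = (0, 3, 0, 4)/5.0000 = (0.0000, 0.6000, 0.0000, 0.8000).
r_{12} = e_1·c_2 = 0.8000.
u_2 = c_2 − 0.8000·e_1 = (0.0000, -4.4800, 2.0000, 3.3600).
‖u_2‖ = 5.9464, so e_2 = (0.0000, -0.7534, 0.3363, 0.5650).

Q = [[0.0000, 0.0000], [0.6000, -0.7534], [0.0000, 0.3363], [0.8000, 0.5650]], R = [[5.0000, 0.8000], [0.0000, 5.9464]]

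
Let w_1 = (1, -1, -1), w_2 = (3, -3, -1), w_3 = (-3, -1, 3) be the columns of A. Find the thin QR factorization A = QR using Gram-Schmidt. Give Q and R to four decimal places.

w_1 = (1, -1, -1); ‖w_1‖ = 1.7321, so q_1 = (0.5774, -0.5774, -0.5774).
q_1·w_2 = 0.5774·3 + (-0.5774)·(-3) + (-0.5774)·(-1) = 4.0415.
u_2 = w_2 − 4.0415·q_1 = (0.6667, -0.6667, 1.3333).
‖u_2‖ = 1.6330, so q_2 = (0.4082, -0.4082, 0.8165).
q_1·w_3 = 0.5774·(-3) + (-0.5774)·(-1) + (-0.5774)·3 = -2.8868; q_2·w_3 = 0.4082·(-3) + (-0.4082)·(-1) + 0.8165·3 = 1.6330.
u_3 = w_3 + 2.8868·q_1 − 1.6330·q_2 = (-2.0000, -2.0000, 0.0000).
‖u_3‖ = 2.8284, so q_3 = (-0.7071, -0.7071, 0.0000).

Q = [[0.5774, 0.4082, -0.7071], [-0.5774, -0.4082, -0.7071], [-0.5774, 0.8165, 0.0000]], R = [[1.7321, 4.0415, -2.8868], [0.0000, 1.6330, 1.6330], [0.0000, 0.0000, 2.8284]]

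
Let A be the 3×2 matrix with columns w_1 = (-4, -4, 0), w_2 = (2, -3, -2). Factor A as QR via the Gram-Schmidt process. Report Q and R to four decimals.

Q = [[-0.7071, 0.6155], [-0.7071, -0.6155], [0.0000, -0.4924]], R = [[5.6569, 0.7071], [0.0000, 4.0620]]

w_1 = (-4, -4, 0); ‖w_1‖ = 5.6569, so q_1 = (-0.7071, -0.7071, 0.0000).
q_1·w_2 = (-0.7071)·2 + (-0.7071)·(-3) + 0.0000·(-2) = 0.7071.
u_2 = w_2 − 0.7071·q_1 = (2.5000, -2.5000, -2.0000).
‖u_2‖ = 4.0620, so q_2 = (0.6155, -0.6155, -0.4924).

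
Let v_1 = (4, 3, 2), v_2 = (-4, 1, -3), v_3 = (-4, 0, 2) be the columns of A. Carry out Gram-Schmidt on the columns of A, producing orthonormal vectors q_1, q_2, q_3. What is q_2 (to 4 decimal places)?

q_2 = (-0.3747, 0.8056, -0.4590)

q_1 = v_1/‖v_1‖ = (4, 3, 2)/5.3852 = (0.7428, 0.5571, 0.3714).
r_{12} = q_1·v_2 = -3.5282.
u_2 = v_2 + 3.5282·q_1 = (-1.3793, 2.9655, -1.6897).
‖u_2‖ = 3.6813, so q_2 = (-0.3747, 0.8056, -0.4590).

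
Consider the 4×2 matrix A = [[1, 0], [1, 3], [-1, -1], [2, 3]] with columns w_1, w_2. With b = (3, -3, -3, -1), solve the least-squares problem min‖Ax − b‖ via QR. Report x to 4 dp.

x = (3.3030, -2.2121)

w_1 = (1, 1, -1, 2); ‖w_1‖ = 2.6458, so e_1 = (0.3780, 0.3780, -0.3780, 0.7559).
e_1·w_2 = 0.3780·0 + 0.3780·3 + (-0.3780)·(-1) + 0.7559·3 = 3.7796.
u_2 = w_2 − 3.7796·e_1 = (-1.4286, 1.5714, 0.4286, 0.1429).
‖u_2‖ = 2.1712, so e_2 = (-0.6580, 0.7237, 0.1974, 0.0658).
Qᵀb = (0.3780, -4.8030).
Back-substitute: x_2 = -4.8030/2.1712 = -2.2121.
x_1 = (0.3780 − 3.7796·(-2.2121))/2.6458 = 3.3030.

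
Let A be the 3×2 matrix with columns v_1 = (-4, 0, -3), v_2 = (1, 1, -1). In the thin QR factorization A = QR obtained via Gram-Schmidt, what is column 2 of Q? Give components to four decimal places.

v_1 = (-4, 0, -3); ‖v_1‖ = 5.0000, so q_1 = (-0.8000, 0.0000, -0.6000).
q_1·v_2 = (-0.8000)·1 + 0.0000·1 + (-0.6000)·(-1) = -0.2000.
u_2 = v_2 + 0.2000·q_1 = (0.8400, 1.0000, -1.1200).
‖u_2‖ = 1.7205, so q_2 = (0.4882, 0.5812, -0.6510).

q_2 = (0.4882, 0.5812, -0.6510)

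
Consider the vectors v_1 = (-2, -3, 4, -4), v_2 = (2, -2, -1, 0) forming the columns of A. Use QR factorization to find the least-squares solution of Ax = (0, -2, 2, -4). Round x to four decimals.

v_1 = (-2, -3, 4, -4); ‖v_1‖ = 6.7082, so e_1 = (-0.2981, -0.4472, 0.5963, -0.5963).
e_1·v_2 = (-0.2981)·2 + (-0.4472)·(-2) + 0.5963·(-1) + (-0.5963)·0 = -0.2981.
u_2 = v_2 + 0.2981·e_1 = (1.9111, -2.1333, -0.8222, -0.1778).
‖u_2‖ = 2.9851, so e_2 = (0.6402, -0.7146, -0.2754, -0.0596).
Qᵀb = (4.4721, 1.1166).
Back-substitute: x_2 = 1.1166/2.9851 = 0.3741.
x_1 = (4.4721 + 0.2981·0.3741)/6.7082 = 0.6833.

x = (0.6833, 0.3741)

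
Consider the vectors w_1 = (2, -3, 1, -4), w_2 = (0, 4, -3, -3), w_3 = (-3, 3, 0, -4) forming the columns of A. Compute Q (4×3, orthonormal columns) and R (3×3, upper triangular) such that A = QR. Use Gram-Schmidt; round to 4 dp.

Q = [[0.3651, 0.0345, -0.7847], [-0.5477, 0.6374, 0.1110], [0.1826, -0.4996, 0.4989], [-0.7303, -0.5857, -0.3509]], R = [[5.4772, -0.5477, 0.1826], [0.0000, 5.8052, 4.1515], [0.0000, 0.0000, 4.0905]]

q_1 = w_1/‖w_1‖ = (2, -3, 1, -4)/5.4772 = (0.3651, -0.5477, 0.1826, -0.7303).
r_{12} = q_1·w_2 = -0.5477.
u_2 = w_2 + 0.5477·q_1 = (0.2000, 3.7000, -2.9000, -3.4000).
‖u_2‖ = 5.8052, so q_2 = (0.0345, 0.6374, -0.4996, -0.5857).
r_{13} = q_1·w_3 = 0.1826; r_{23} = q_2·w_3 = 4.1515.
u_3 = w_3 − 0.1826·q_1 − 4.1515·q_2 = (-3.2097, 0.4540, 2.0406, -1.4352).
‖u_3‖ = 4.0905, so q_3 = (-0.7847, 0.1110, 0.4989, -0.3509).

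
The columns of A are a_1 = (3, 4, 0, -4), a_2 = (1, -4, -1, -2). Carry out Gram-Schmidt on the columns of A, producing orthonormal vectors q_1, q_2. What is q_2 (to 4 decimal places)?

q_1 = a_1/‖a_1‖ = (3, 4, 0, -4)/6.4031 = (0.4685, 0.6247, 0.0000, -0.6247).
r_{12} = q_1·a_2 = -0.7809.
u_2 = a_2 + 0.7809·q_1 = (1.3659, -3.5122, -1.0000, -2.4878).
‖u_2‖ = 4.6250, so q_2 = (0.2953, -0.7594, -0.2162, -0.5379).

q_2 = (0.2953, -0.7594, -0.2162, -0.5379)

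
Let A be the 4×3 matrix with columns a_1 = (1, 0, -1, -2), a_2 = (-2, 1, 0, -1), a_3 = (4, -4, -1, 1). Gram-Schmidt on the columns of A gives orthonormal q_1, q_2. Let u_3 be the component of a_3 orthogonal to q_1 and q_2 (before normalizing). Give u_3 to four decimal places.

a_1 = (1, 0, -1, -2); ‖a_1‖ = 2.4495, so q_1 = (0.4082, 0.0000, -0.4082, -0.8165).
q_1·a_2 = 0.4082·(-2) + 0.0000·1 + (-0.4082)·0 + (-0.8165)·(-1) = 0.0000.
u_2 = a_2 + 0.0000·q_1 = (-2.0000, 1.0000, 0.0000, -1.0000).
‖u_2‖ = 2.4495, so q_2 = (-0.8165, 0.4082, 0.0000, -0.4082).
q_1·a_3 = 0.4082·4 + 0.0000·(-4) + (-0.4082)·(-1) + (-0.8165)·1 = 1.2247; q_2·a_3 = (-0.8165)·4 + 0.4082·(-4) + 0.0000·(-1) + (-0.4082)·1 = -5.3072.
u_3 = a_3 − 1.2247·q_1 + 5.3072·q_2 = (-0.8333, -1.8333, -0.5000, -0.1667).

u_3 = (-0.8333, -1.8333, -0.5000, -0.1667)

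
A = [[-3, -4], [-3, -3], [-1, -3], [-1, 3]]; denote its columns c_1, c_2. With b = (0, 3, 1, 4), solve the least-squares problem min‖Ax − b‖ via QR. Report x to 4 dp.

c_1 = (-3, -3, -1, -1); ‖c_1‖ = 4.4721, so e_1 = (-0.6708, -0.6708, -0.2236, -0.2236).
e_1·c_2 = (-0.6708)·(-4) + (-0.6708)·(-3) + (-0.2236)·(-3) + (-0.2236)·3 = 4.6957.
u_2 = c_2 − 4.6957·e_1 = (-0.8500, 0.1500, -1.9500, 4.0500).
‖u_2‖ = 4.5771, so e_2 = (-0.1857, 0.0328, -0.4260, 0.8848).
Qᵀb = (-3.1305, 3.2116).
Back-substitute: x_2 = 3.2116/4.5771 = 0.7017.
x_1 = (-3.1305 − 4.6957·0.7017)/4.4721 = -1.4368.

x = (-1.4368, 0.7017)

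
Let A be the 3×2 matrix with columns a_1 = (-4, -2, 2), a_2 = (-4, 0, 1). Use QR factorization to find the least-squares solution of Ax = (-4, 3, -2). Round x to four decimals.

e_1 = a_1/‖a_1‖ = (-4, -2, 2)/4.8990 = (-0.8165, -0.4082, 0.4082).
r_{12} = e_1·a_2 = 3.6742.
u_2 = a_2 − 3.6742·e_1 = (-1.0000, 1.5000, -0.5000).
‖u_2‖ = 1.8708, so e_2 = (-0.5345, 0.8018, -0.2673).
Qᵀb = (1.2247, 5.0780).
Back-substitute: x_2 = 5.0780/1.8708 = 2.7143.
x_1 = (1.2247 − 3.6742·2.7143)/4.8990 = -1.7857.

x = (-1.7857, 2.7143)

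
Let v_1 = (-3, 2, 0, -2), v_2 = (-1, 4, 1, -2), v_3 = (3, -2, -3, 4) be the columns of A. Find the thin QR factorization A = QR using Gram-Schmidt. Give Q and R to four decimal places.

Q = [[-0.7276, 0.5563, -0.0164], [0.4851, 0.7550, 0.4148], [0.0000, 0.3378, -0.7966], [-0.4851, -0.0795, 0.4394]], R = [[4.1231, 3.6380, -5.0932], [0.0000, 2.9605, -1.1723], [0.0000, 0.0000, 3.2687]]

v_1 = (-3, 2, 0, -2); ‖v_1‖ = 4.1231, so q_1 = (-0.7276, 0.4851, 0.0000, -0.4851).
q_1·v_2 = (-0.7276)·(-1) + 0.4851·4 + 0.0000·1 + (-0.4851)·(-2) = 3.6380.
u_2 = v_2 − 3.6380·q_1 = (1.6471, 2.2353, 1.0000, -0.2353).
‖u_2‖ = 2.9605, so q_2 = (0.5563, 0.7550, 0.3378, -0.0795).
q_1·v_3 = (-0.7276)·3 + 0.4851·(-2) + 0.0000·(-3) + (-0.4851)·4 = -5.0932; q_2·v_3 = 0.5563·3 + 0.7550·(-2) + 0.3378·(-3) + (-0.0795)·4 = -1.1723.
u_3 = v_3 + 5.0932·q_1 + 1.1723·q_2 = (-0.0537, 1.3557, -2.6040, 1.4362).
‖u_3‖ = 3.2687, so q_3 = (-0.0164, 0.4148, -0.7966, 0.4394).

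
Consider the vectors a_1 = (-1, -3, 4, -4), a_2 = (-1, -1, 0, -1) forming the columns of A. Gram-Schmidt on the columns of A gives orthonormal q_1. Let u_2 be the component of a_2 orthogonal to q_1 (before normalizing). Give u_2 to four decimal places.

u_2 = (-0.8095, -0.4286, -0.7619, -0.2381)

a_1 = (-1, -3, 4, -4); ‖a_1‖ = 6.4807, so q_1 = (-0.1543, -0.4629, 0.6172, -0.6172).
q_1·a_2 = (-0.1543)·(-1) + (-0.4629)·(-1) + 0.6172·0 + (-0.6172)·(-1) = 1.2344.
u_2 = a_2 − 1.2344·q_1 = (-0.8095, -0.4286, -0.7619, -0.2381).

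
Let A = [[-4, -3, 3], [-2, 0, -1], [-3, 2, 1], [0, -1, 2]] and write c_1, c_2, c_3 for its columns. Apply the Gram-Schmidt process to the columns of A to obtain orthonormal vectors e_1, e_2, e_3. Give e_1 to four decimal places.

e_1 = (-0.7428, -0.3714, -0.5571, 0.0000)

e_1 = c_1/‖c_1‖ = (-4, -2, -3, 0)/5.3852 = (-0.7428, -0.3714, -0.5571, 0.0000).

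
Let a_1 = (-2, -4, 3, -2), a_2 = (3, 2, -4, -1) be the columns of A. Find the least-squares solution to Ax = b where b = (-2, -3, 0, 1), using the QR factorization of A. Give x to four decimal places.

x = (0.2609, -0.2246)

a_1 = (-2, -4, 3, -2); ‖a_1‖ = 5.7446, so q_1 = (-0.3482, -0.6963, 0.5222, -0.3482).
q_1·a_2 = (-0.3482)·3 + (-0.6963)·2 + 0.5222·(-4) + (-0.3482)·(-1) = -4.1779.
u_2 = a_2 + 4.1779·q_1 = (1.5455, -0.9091, -1.8182, -2.4545).
‖u_2‖ = 3.5420, so q_2 = (0.4363, -0.2567, -0.5133, -0.6930).
Qᵀb = (2.4371, -0.7957).
Back-substitute: x_2 = -0.7957/3.5420 = -0.2246.
x_1 = (2.4371 + 4.1779·(-0.2246))/5.7446 = 0.2609.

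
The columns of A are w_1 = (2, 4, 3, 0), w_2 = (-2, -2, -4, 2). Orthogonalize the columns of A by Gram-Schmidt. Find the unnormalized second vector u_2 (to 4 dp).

u_2 = (-0.3448, 1.3103, -1.5172, 2.0000)

w_1 = (2, 4, 3, 0); ‖w_1‖ = 5.3852, so e_1 = (0.3714, 0.7428, 0.5571, 0.0000).
e_1·w_2 = 0.3714·(-2) + 0.7428·(-2) + 0.5571·(-4) + 0.0000·2 = -4.4567.
u_2 = w_2 + 4.4567·e_1 = (-0.3448, 1.3103, -1.5172, 2.0000).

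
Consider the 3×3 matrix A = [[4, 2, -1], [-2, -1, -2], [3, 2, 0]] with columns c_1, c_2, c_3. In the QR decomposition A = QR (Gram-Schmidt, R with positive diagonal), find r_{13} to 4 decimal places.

r_{13} = 0.0000

c_1 = (4, -2, 3); ‖c_1‖ = 5.3852, so e_1 = (0.7428, -0.3714, 0.5571).
r_{13} = e_1·c_3 = 0.0000.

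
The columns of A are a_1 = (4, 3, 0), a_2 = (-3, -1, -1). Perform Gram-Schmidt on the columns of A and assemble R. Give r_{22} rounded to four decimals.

r_{22} = 1.4142

e_1 = a_1/‖a_1‖ = (4, 3, 0)/5.0000 = (0.8000, 0.6000, 0.0000).
r_{12} = e_1·a_2 = -3.0000.
u_2 = a_2 + 3.0000·e_1 = (-0.6000, 0.8000, -1.0000).
r_{22} = ‖u_2‖ = 1.4142.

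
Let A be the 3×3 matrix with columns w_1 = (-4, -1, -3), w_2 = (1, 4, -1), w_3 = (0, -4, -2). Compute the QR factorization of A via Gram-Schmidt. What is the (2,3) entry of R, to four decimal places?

r_{23} = -2.9258

w_1 = (-4, -1, -3); ‖w_1‖ = 5.0990, so e_1 = (-0.7845, -0.1961, -0.5883).
e_1·w_2 = (-0.7845)·1 + (-0.1961)·4 + (-0.5883)·(-1) = -0.9806.
u_2 = w_2 + 0.9806·e_1 = (0.2308, 3.8077, -1.5769).
‖u_2‖ = 4.1278, so e_2 = (0.0559, 0.9225, -0.3820).
r_{23} = e_2·w_3 = -2.9258.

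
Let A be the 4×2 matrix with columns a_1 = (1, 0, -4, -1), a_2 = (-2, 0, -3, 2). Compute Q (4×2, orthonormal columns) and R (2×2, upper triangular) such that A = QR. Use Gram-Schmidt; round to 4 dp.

a_1 = (1, 0, -4, -1); ‖a_1‖ = 4.2426, so e_1 = (0.2357, 0.0000, -0.9428, -0.2357).
e_1·a_2 = 0.2357·(-2) + 0.0000·0 + (-0.9428)·(-3) + (-0.2357)·2 = 1.8856.
u_2 = a_2 − 1.8856·e_1 = (-2.4444, 0.0000, -1.2222, 2.4444).
‖u_2‖ = 3.6667, so e_2 = (-0.6667, 0.0000, -0.3333, 0.6667).

Q = [[0.2357, -0.6667], [0.0000, 0.0000], [-0.9428, -0.3333], [-0.2357, 0.6667]], R = [[4.2426, 1.8856], [0.0000, 3.6667]]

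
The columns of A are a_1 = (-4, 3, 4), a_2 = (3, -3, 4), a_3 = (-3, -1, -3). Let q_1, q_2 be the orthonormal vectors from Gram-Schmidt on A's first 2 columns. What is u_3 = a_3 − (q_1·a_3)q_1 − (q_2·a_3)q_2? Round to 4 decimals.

q_1 = a_1/‖a_1‖ = (-4, 3, 4)/6.4031 = (-0.6247, 0.4685, 0.6247).
r_{12} = q_1·a_2 = -0.7809.
u_2 = a_2 + 0.7809·q_1 = (2.5122, -2.6341, 4.4878).
‖u_2‖ = 5.7784, so q_2 = (0.4348, -0.4559, 0.7766).
r_{13} = q_1·a_3 = -0.4685; r_{23} = q_2·a_3 = -3.1783.
u_3 = a_3 + 0.4685·q_1 + 3.1783·q_2 = (-1.9109, -2.2294, -0.2389).

u_3 = (-1.9109, -2.2294, -0.2389)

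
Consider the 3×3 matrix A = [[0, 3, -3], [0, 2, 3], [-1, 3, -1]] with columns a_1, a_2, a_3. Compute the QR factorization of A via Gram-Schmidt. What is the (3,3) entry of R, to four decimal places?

r_{33} = 4.1603

a_1 = (0, 0, -1); ‖a_1‖ = 1.0000, so e_1 = (0.0000, 0.0000, -1.0000).
e_1·a_2 = 0.0000·3 + 0.0000·2 + (-1.0000)·3 = -3.0000.
u_2 = a_2 + 3.0000·e_1 = (3.0000, 2.0000, 0.0000).
‖u_2‖ = 3.6056, so e_2 = (0.8321, 0.5547, 0.0000).
e_1·a_3 = 0.0000·(-3) + 0.0000·3 + (-1.0000)·(-1) = 1.0000; e_2·a_3 = 0.8321·(-3) + 0.5547·3 + 0.0000·(-1) = -0.8321.
u_3 = a_3 − 1.0000·e_1 + 0.8321·e_2 = (-2.3077, 3.4615, 0.0000).
r_{33} = ‖u_3‖ = 4.1603.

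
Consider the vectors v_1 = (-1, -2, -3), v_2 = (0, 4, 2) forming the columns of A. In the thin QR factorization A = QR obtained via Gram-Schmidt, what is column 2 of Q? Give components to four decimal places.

q_2 = (-0.4082, 0.8165, -0.4082)

v_1 = (-1, -2, -3); ‖v_1‖ = 3.7417, so q_1 = (-0.2673, -0.5345, -0.8018).
q_1·v_2 = (-0.2673)·0 + (-0.5345)·4 + (-0.8018)·2 = -3.7417.
u_2 = v_2 + 3.7417·q_1 = (-1.0000, 2.0000, -1.0000).
‖u_2‖ = 2.4495, so q_2 = (-0.4082, 0.8165, -0.4082).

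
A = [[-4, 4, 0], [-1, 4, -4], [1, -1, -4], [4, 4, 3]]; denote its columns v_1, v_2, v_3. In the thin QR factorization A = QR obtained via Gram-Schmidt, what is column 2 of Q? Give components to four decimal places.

v_1 = (-4, -1, 1, 4); ‖v_1‖ = 5.8310, so q_1 = (-0.6860, -0.1715, 0.1715, 0.6860).
q_1·v_2 = (-0.6860)·4 + (-0.1715)·4 + 0.1715·(-1) + 0.6860·4 = -0.8575.
u_2 = v_2 + 0.8575·q_1 = (3.4118, 3.8529, -0.8529, 4.5882).
‖u_2‖ = 6.9473, so q_2 = (0.4911, 0.5546, -0.1228, 0.6604).

q_2 = (0.4911, 0.5546, -0.1228, 0.6604)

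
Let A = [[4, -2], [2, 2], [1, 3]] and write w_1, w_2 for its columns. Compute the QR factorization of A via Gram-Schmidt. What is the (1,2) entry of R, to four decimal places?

w_1 = (4, 2, 1); ‖w_1‖ = 4.5826, so e_1 = (0.8729, 0.4364, 0.2182).
r_{12} = e_1·w_2 = -0.2182.

r_{12} = -0.2182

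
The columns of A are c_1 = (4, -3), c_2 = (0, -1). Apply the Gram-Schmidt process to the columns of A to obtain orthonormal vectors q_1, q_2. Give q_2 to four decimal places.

q_1 = c_1/‖c_1‖ = (4, -3)/5.0000 = (0.8000, -0.6000).
r_{12} = q_1·c_2 = 0.6000.
u_2 = c_2 − 0.6000·q_1 = (-0.4800, -0.6400).
‖u_2‖ = 0.8000, so q_2 = (-0.6000, -0.8000).

q_2 = (-0.6000, -0.8000)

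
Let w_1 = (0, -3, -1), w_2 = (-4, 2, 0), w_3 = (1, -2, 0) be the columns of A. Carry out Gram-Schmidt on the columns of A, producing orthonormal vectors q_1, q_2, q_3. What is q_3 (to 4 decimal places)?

w_1 = (0, -3, -1); ‖w_1‖ = 3.1623, so q_1 = (0.0000, -0.9487, -0.3162).
q_1·w_2 = 0.0000·(-4) + (-0.9487)·2 + (-0.3162)·0 = -1.8974.
u_2 = w_2 + 1.8974·q_1 = (-4.0000, 0.2000, -0.6000).
‖u_2‖ = 4.0497, so q_2 = (-0.9877, 0.0494, -0.1482).
q_1·w_3 = 0.0000·1 + (-0.9487)·(-2) + (-0.3162)·0 = 1.8974; q_2·w_3 = (-0.9877)·1 + 0.0494·(-2) + (-0.1482)·0 = -1.0865.
u_3 = w_3 − 1.8974·q_1 + 1.0865·q_2 = (-0.0732, -0.1463, 0.4390).
‖u_3‖ = 0.4685, so q_3 = (-0.1562, -0.3123, 0.9370).

q_3 = (-0.1562, -0.3123, 0.9370)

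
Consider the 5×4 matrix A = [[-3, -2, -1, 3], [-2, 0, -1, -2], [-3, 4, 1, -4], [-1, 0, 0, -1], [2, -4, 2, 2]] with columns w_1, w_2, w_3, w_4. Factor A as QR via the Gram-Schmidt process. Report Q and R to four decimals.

Q = [[-0.5774, -0.6632, -0.0826, 0.4685], [-0.3849, -0.1934, -0.2174, -0.8028], [-0.5774, 0.4560, 0.6630, 0.0447], [-0.1925, -0.0967, 0.1022, -0.3131], [0.3849, -0.5527, 0.7043, -0.1895]], R = [[5.1962, -2.6943, 1.1547, 2.3094], [0.0000, 5.3610, 0.2073, -4.4353], [0.0000, 0.0000, 2.3714, -1.1585], [0.0000, 0.0000, 0.0000, 2.7663]]

e_1 = w_1/‖w_1‖ = (-3, -2, -3, -1, 2)/5.1962 = (-0.5774, -0.3849, -0.5774, -0.1925, 0.3849).
r_{12} = e_1·w_2 = -2.6943.
u_2 = w_2 + 2.6943·e_1 = (-3.5556, -1.0370, 2.4444, -0.5185, -2.9630).
‖u_2‖ = 5.3610, so e_2 = (-0.6632, -0.1934, 0.4560, -0.0967, -0.5527).
r_{13} = e_1·w_3 = 1.1547; r_{23} = e_2·w_3 = 0.2073.
u_3 = w_3 − 1.1547·e_1 − 0.2073·e_2 = (-0.1959, -0.5155, 1.5722, 0.2423, 1.6701).
‖u_3‖ = 2.3714, so e_3 = (-0.0826, -0.2174, 0.6630, 0.1022, 0.7043).
r_{14} = e_1·w_4 = 2.3094; r_{24} = e_2·w_4 = -4.4353; r_{34} = e_3·w_4 = -1.1585.
u_4 = w_4 − 2.3094·e_1 + 4.4353·e_2 + 1.1585·e_3 = (1.2961, -2.2209, 0.1237, -0.8662, -0.5243).
‖u_4‖ = 2.7663, so e_4 = (0.4685, -0.8028, 0.0447, -0.3131, -0.1895).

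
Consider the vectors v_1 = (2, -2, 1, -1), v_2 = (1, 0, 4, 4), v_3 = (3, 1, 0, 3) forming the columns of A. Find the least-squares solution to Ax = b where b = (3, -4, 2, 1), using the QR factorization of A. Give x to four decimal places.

x = (1.4256, 0.3289, 0.0864)

v_1 = (2, -2, 1, -1); ‖v_1‖ = 3.1623, so q_1 = (0.6325, -0.6325, 0.3162, -0.3162).
q_1·v_2 = 0.6325·1 + (-0.6325)·0 + 0.3162·4 + (-0.3162)·4 = 0.6325.
u_2 = v_2 − 0.6325·q_1 = (0.6000, 0.4000, 3.8000, 4.2000).
‖u_2‖ = 5.7096, so q_2 = (0.1051, 0.0701, 0.6655, 0.7356).
q_1·v_3 = 0.6325·3 + (-0.6325)·1 + 0.3162·0 + (-0.3162)·3 = 0.3162; q_2·v_3 = 0.1051·3 + 0.0701·1 + 0.6655·0 + 0.7356·3 = 2.5921.
u_3 = v_3 − 0.3162·q_1 − 2.5921·q_2 = (2.5276, 1.0184, -1.8252, 1.1933).
‖u_3‖ = 3.4901, so q_3 = (0.7242, 0.2918, -0.5229, 0.3419).
Qᵀb = (4.7434, 2.1017, 0.3015).
Back-substitute: x_3 = 0.3015/3.4901 = 0.0864.
x_2 = (2.1017 − 2.5921·0.0864)/5.7096 = 0.3289.
x_1 = (4.7434 − 0.6325·0.3289 − 0.3162·0.0864)/3.1623 = 1.4256.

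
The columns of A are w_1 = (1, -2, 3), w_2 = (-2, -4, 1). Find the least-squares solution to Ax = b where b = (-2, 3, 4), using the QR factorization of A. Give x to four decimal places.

x = (0.5634, -0.4319)

w_1 = (1, -2, 3); ‖w_1‖ = 3.7417, so e_1 = (0.2673, -0.5345, 0.8018).
e_1·w_2 = 0.2673·(-2) + (-0.5345)·(-4) + 0.8018·1 = 2.4054.
u_2 = w_2 − 2.4054·e_1 = (-2.6429, -2.7143, -0.9286).
‖u_2‖ = 3.9005, so e_2 = (-0.6776, -0.6959, -0.2381).
Qᵀb = (1.0690, -1.6847).
Back-substitute: x_2 = -1.6847/3.9005 = -0.4319.
x_1 = (1.0690 − 2.4054·(-0.4319))/3.7417 = 0.5634.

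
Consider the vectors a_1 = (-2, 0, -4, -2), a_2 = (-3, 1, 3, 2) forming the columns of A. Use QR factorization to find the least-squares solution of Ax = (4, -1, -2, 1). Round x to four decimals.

q_1 = a_1/‖a_1‖ = (-2, 0, -4, -2)/4.8990 = (-0.4082, 0.0000, -0.8165, -0.4082).
r_{12} = q_1·a_2 = -2.0412.
u_2 = a_2 + 2.0412·q_1 = (-3.8333, 1.0000, 1.3333, 1.1667).
‖u_2‖ = 4.3397, so q_2 = (-0.8833, 0.2304, 0.3072, 0.2688).
Qᵀb = (-0.4082, -4.1093).
Back-substitute: x_2 = -4.1093/4.3397 = -0.9469.
x_1 = (-0.4082 + 2.0412·(-0.9469))/4.8990 = -0.4779.

x = (-0.4779, -0.9469)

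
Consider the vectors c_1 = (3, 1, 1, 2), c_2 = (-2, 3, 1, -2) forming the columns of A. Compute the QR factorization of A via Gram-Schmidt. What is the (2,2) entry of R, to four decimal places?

c_1 = (3, 1, 1, 2); ‖c_1‖ = 3.8730, so e_1 = (0.7746, 0.2582, 0.2582, 0.5164).
e_1·c_2 = 0.7746·(-2) + 0.2582·3 + 0.2582·1 + 0.5164·(-2) = -1.5492.
u_2 = c_2 + 1.5492·e_1 = (-0.8000, 3.4000, 1.4000, -1.2000).
r_{22} = ‖u_2‖ = 3.9497.

r_{22} = 3.9497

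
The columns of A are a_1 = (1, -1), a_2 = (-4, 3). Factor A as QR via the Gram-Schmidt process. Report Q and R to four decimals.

q_1 = a_1/‖a_1‖ = (1, -1)/1.4142 = (0.7071, -0.7071).
r_{12} = q_1·a_2 = -4.9497.
u_2 = a_2 + 4.9497·q_1 = (-0.5000, -0.5000).
‖u_2‖ = 0.7071, so q_2 = (-0.7071, -0.7071).

Q = [[0.7071, -0.7071], [-0.7071, -0.7071]], R = [[1.4142, -4.9497], [0.0000, 0.7071]]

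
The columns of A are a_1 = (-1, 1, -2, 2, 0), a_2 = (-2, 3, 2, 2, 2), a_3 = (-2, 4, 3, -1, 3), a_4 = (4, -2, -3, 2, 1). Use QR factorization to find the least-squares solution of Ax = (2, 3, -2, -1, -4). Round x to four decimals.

a_1 = (-1, 1, -2, 2, 0); ‖a_1‖ = 3.1623, so q_1 = (-0.3162, 0.3162, -0.6325, 0.6325, 0.0000).
q_1·a_2 = (-0.3162)·(-2) + 0.3162·3 + (-0.6325)·2 + 0.6325·2 + 0.0000·2 = 1.5811.
u_2 = a_2 − 1.5811·q_1 = (-1.5000, 2.5000, 3.0000, 1.0000, 2.0000).
‖u_2‖ = 4.7434, so q_2 = (-0.3162, 0.5270, 0.6325, 0.2108, 0.4216).
q_1·a_3 = (-0.3162)·(-2) + 0.3162·4 + (-0.6325)·3 + 0.6325·(-1) + 0.0000·3 = -0.6325; q_2·a_3 = (-0.3162)·(-2) + 0.5270·4 + 0.6325·3 + 0.2108·(-1) + 0.4216·3 = 5.6921.
u_3 = a_3 + 0.6325·q_1 − 5.6921·q_2 = (-0.4000, 1.2000, -1.0000, -1.8000, 0.6000).
‖u_3‖ = 2.4900, so q_3 = (-0.1606, 0.4819, -0.4016, -0.7229, 0.2410).
q_1·a_4 = (-0.3162)·4 + 0.3162·(-2) + (-0.6325)·(-3) + 0.6325·2 + 0.0000·1 = 1.2649; q_2·a_4 = (-0.3162)·4 + 0.5270·(-2) + 0.6325·(-3) + 0.2108·2 + 0.4216·1 = -3.3731; q_3·a_4 = (-0.1606)·4 + 0.4819·(-2) + (-0.4016)·(-3) + (-0.7229)·2 + 0.2410·1 = -1.6064.
u_4 = a_4 − 1.2649·q_1 + 3.3731·q_2 + 1.6064·q_3 = (3.0753, 0.1520, -0.7118, 0.7498, 2.8093).
‖u_4‖ = 4.2944, so q_4 = (0.7161, 0.0354, -0.1658, 0.1746, 0.6542).
Qᵀb = (0.9487, -2.2136, 1.6868, -0.9214).
Back-substitute: x_4 = -0.9214/4.2944 = -0.2146.
x_3 = (1.6868 + 1.6064·(-0.2146))/2.4900 = 0.5390.
x_2 = (-2.2136 − 5.6921·0.5390 + 3.3731·(-0.2146))/4.7434 = -1.2660.
x_1 = (0.9487 − 1.5811·(-1.2660) + 0.6325·0.5390 − 1.2649·(-0.2146))/3.1623 = 1.1266.

x = (1.1266, -1.2660, 0.5390, -0.2146)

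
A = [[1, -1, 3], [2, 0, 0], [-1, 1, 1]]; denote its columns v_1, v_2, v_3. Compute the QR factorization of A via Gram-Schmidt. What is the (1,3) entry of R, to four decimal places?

r_{13} = 0.8165

e_1 = v_1/‖v_1‖ = (1, 2, -1)/2.4495 = (0.4082, 0.8165, -0.4082).
r_{13} = e_1·v_3 = 0.8165.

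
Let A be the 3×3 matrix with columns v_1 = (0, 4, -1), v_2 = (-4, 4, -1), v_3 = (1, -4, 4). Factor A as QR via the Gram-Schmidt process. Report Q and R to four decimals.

Q = [[0.0000, -1.0000, 0.0000], [0.9701, 0.0000, 0.2425], [-0.2425, 0.0000, 0.9701]], R = [[4.1231, 4.1231, -4.8507], [0.0000, 4.0000, -1.0000], [0.0000, 0.0000, 2.9104]]

v_1 = (0, 4, -1); ‖v_1‖ = 4.1231, so e_1 = (0.0000, 0.9701, -0.2425).
e_1·v_2 = 0.0000·(-4) + 0.9701·4 + (-0.2425)·(-1) = 4.1231.
u_2 = v_2 − 4.1231·e_1 = (-4.0000, 0.0000, 0.0000).
‖u_2‖ = 4.0000, so e_2 = (-1.0000, 0.0000, 0.0000).
e_1·v_3 = 0.0000·1 + 0.9701·(-4) + (-0.2425)·4 = -4.8507; e_2·v_3 = (-1.0000)·1 + 0.0000·(-4) + 0.0000·4 = -1.0000.
u_3 = v_3 + 4.8507·e_1 + 1.0000·e_2 = (0.0000, 0.7059, 2.8235).
‖u_3‖ = 2.9104, so e_3 = (0.0000, 0.2425, 0.9701).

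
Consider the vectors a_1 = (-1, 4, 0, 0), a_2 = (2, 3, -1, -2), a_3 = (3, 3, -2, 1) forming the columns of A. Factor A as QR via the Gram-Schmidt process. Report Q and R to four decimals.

a_1 = (-1, 4, 0, 0); ‖a_1‖ = 4.1231, so q_1 = (-0.2425, 0.9701, 0.0000, 0.0000).
q_1·a_2 = (-0.2425)·2 + 0.9701·3 + 0.0000·(-1) + 0.0000·(-2) = 2.4254.
u_2 = a_2 − 2.4254·q_1 = (2.5882, 0.6471, -1.0000, -2.0000).
‖u_2‖ = 3.4810, so q_2 = (0.7435, 0.1859, -0.2873, -0.5745).
q_1·a_3 = (-0.2425)·3 + 0.9701·3 + 0.0000·(-2) + 0.0000·1 = 2.1828; q_2·a_3 = 0.7435·3 + 0.1859·3 + (-0.2873)·(-2) + (-0.5745)·1 = 2.7882.
u_3 = a_3 − 2.1828·q_1 − 2.7882·q_2 = (1.4563, 0.3641, -1.1990, 2.6019).
‖u_3‖ = 3.2344, so q_3 = (0.4503, 0.1126, -0.3707, 0.8045).

Q = [[-0.2425, 0.7435, 0.4503], [0.9701, 0.1859, 0.1126], [0.0000, -0.2873, -0.3707], [0.0000, -0.5745, 0.8045]], R = [[4.1231, 2.4254, 2.1828], [0.0000, 3.4810, 2.7882], [0.0000, 0.0000, 3.2344]]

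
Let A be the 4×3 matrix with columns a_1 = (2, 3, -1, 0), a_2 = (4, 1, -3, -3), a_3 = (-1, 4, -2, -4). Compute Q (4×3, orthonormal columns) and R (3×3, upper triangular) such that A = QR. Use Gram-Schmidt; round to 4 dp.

a_1 = (2, 3, -1, 0); ‖a_1‖ = 3.7417, so e_1 = (0.5345, 0.8018, -0.2673, 0.0000).
e_1·a_2 = 0.5345·4 + 0.8018·1 + (-0.2673)·(-3) + 0.0000·(-3) = 3.7417.
u_2 = a_2 − 3.7417·e_1 = (2.0000, -2.0000, -2.0000, -3.0000).
‖u_2‖ = 4.5826, so e_2 = (0.4364, -0.4364, -0.4364, -0.6547).
e_1·a_3 = 0.5345·(-1) + 0.8018·4 + (-0.2673)·(-2) + 0.0000·(-4) = 3.2071; e_2·a_3 = 0.4364·(-1) + (-0.4364)·4 + (-0.4364)·(-2) + (-0.6547)·(-4) = 1.3093.
u_3 = a_3 − 3.2071·e_1 − 1.3093·e_2 = (-3.2857, 2.0000, -0.5714, -3.1429).
‖u_3‖ = 5.0000, so e_3 = (-0.6571, 0.4000, -0.1143, -0.6286).

Q = [[0.5345, 0.4364, -0.6571], [0.8018, -0.4364, 0.4000], [-0.2673, -0.4364, -0.1143], [0.0000, -0.6547, -0.6286]], R = [[3.7417, 3.7417, 3.2071], [0.0000, 4.5826, 1.3093], [0.0000, 0.0000, 5.0000]]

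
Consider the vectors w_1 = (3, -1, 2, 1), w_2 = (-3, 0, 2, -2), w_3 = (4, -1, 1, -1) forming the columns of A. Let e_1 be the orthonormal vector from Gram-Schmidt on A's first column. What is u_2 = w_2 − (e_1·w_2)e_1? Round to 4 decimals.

u_2 = (-1.6000, -0.4667, 2.9333, -1.5333)

w_1 = (3, -1, 2, 1); ‖w_1‖ = 3.8730, so e_1 = (0.7746, -0.2582, 0.5164, 0.2582).
e_1·w_2 = 0.7746·(-3) + (-0.2582)·0 + 0.5164·2 + 0.2582·(-2) = -1.8074.
u_2 = w_2 + 1.8074·e_1 = (-1.6000, -0.4667, 2.9333, -1.5333).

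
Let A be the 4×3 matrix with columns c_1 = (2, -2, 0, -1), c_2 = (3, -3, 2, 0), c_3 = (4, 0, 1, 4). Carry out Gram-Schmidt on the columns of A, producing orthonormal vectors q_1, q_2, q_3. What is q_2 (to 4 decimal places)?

c_1 = (2, -2, 0, -1); ‖c_1‖ = 3.0000, so q_1 = (0.6667, -0.6667, 0.0000, -0.3333).
q_1·c_2 = 0.6667·3 + (-0.6667)·(-3) + 0.0000·2 + (-0.3333)·0 = 4.0000.
u_2 = c_2 − 4.0000·q_1 = (0.3333, -0.3333, 2.0000, 1.3333).
‖u_2‖ = 2.4495, so q_2 = (0.1361, -0.1361, 0.8165, 0.5443).

q_2 = (0.1361, -0.1361, 0.8165, 0.5443)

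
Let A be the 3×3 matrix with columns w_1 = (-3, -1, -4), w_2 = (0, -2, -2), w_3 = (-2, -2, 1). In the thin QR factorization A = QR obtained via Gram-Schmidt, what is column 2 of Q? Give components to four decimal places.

e_2 = (0.5661, -0.7926, -0.2265)

w_1 = (-3, -1, -4); ‖w_1‖ = 5.0990, so e_1 = (-0.5883, -0.1961, -0.7845).
e_1·w_2 = (-0.5883)·0 + (-0.1961)·(-2) + (-0.7845)·(-2) = 1.9612.
u_2 = w_2 − 1.9612·e_1 = (1.1538, -1.6154, -0.4615).
‖u_2‖ = 2.0381, so e_2 = (0.5661, -0.7926, -0.2265).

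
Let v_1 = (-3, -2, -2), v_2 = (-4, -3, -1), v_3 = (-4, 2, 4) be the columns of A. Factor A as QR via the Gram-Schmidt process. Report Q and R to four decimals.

Q = [[-0.7276, -0.2994, -0.6172], [-0.4851, -0.4117, 0.7715], [-0.4851, 0.8608, 0.1543]], R = [[4.1231, 4.8507, 0.0000], [0.0000, 1.5718, 3.8173], [0.0000, 0.0000, 4.6291]]

v_1 = (-3, -2, -2); ‖v_1‖ = 4.1231, so q_1 = (-0.7276, -0.4851, -0.4851).
q_1·v_2 = (-0.7276)·(-4) + (-0.4851)·(-3) + (-0.4851)·(-1) = 4.8507.
u_2 = v_2 − 4.8507·q_1 = (-0.4706, -0.6471, 1.3529).
‖u_2‖ = 1.5718, so q_2 = (-0.2994, -0.4117, 0.8608).
q_1·v_3 = (-0.7276)·(-4) + (-0.4851)·2 + (-0.4851)·4 = 0.0000; q_2·v_3 = (-0.2994)·(-4) + (-0.4117)·2 + 0.8608·4 = 3.8173.
u_3 = v_3 + 0.0000·q_1 − 3.8173·q_2 = (-2.8571, 3.5714, 0.7143).
‖u_3‖ = 4.6291, so q_3 = (-0.6172, 0.7715, 0.1543).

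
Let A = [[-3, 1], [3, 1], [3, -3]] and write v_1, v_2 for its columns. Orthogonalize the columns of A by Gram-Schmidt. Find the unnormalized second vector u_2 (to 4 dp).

u_2 = (0.0000, 2.0000, -2.0000)

v_1 = (-3, 3, 3); ‖v_1‖ = 5.1962, so e_1 = (-0.5774, 0.5774, 0.5774).
e_1·v_2 = (-0.5774)·1 + 0.5774·1 + 0.5774·(-3) = -1.7321.
u_2 = v_2 + 1.7321·e_1 = (0.0000, 2.0000, -2.0000).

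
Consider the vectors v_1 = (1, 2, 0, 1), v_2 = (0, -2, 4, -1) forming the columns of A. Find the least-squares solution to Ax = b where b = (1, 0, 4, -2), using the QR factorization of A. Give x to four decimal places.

x = (0.6832, 1.0198)

v_1 = (1, 2, 0, 1); ‖v_1‖ = 2.4495, so e_1 = (0.4082, 0.8165, 0.0000, 0.4082).
e_1·v_2 = 0.4082·0 + 0.8165·(-2) + 0.0000·4 + 0.4082·(-1) = -2.0412.
u_2 = v_2 + 2.0412·e_1 = (0.8333, -0.3333, 4.0000, -0.1667).
‖u_2‖ = 4.1028, so e_2 = (0.2031, -0.0812, 0.9749, -0.0406).
Qᵀb = (-0.4082, 4.1841).
Back-substitute: x_2 = 4.1841/4.1028 = 1.0198.
x_1 = (-0.4082 + 2.0412·1.0198)/2.4495 = 0.6832.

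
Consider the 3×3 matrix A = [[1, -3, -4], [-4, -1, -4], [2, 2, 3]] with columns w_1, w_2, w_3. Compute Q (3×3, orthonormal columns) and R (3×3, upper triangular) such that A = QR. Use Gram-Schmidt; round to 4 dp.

Q = [[0.2182, -0.9047, -0.3658], [-0.8729, -0.0133, -0.4878], [0.4364, 0.4258, -0.7926]], R = [[4.5826, 1.0911, 3.9279], [0.0000, 3.5790, 4.9495], [0.0000, 0.0000, 1.0365]]

q_1 = w_1/‖w_1‖ = (1, -4, 2)/4.5826 = (0.2182, -0.8729, 0.4364).
r_{12} = q_1·w_2 = 1.0911.
u_2 = w_2 − 1.0911·q_1 = (-3.2381, -0.0476, 1.5238).
‖u_2‖ = 3.5790, so q_2 = (-0.9047, -0.0133, 0.4258).
r_{13} = q_1·w_3 = 3.9279; r_{23} = q_2·w_3 = 4.9495.
u_3 = w_3 − 3.9279·q_1 − 4.9495·q_2 = (-0.3792, -0.5056, -0.8216).
‖u_3‖ = 1.0365, so q_3 = (-0.3658, -0.4878, -0.7926).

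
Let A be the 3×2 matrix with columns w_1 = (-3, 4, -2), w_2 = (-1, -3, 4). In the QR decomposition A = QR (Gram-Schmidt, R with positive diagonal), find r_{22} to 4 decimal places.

r_{22} = 4.0043

e_1 = w_1/‖w_1‖ = (-3, 4, -2)/5.3852 = (-0.5571, 0.7428, -0.3714).
r_{12} = e_1·w_2 = -3.1568.
u_2 = w_2 + 3.1568·e_1 = (-2.7586, -0.6552, 2.8276).
r_{22} = ‖u_2‖ = 4.0043.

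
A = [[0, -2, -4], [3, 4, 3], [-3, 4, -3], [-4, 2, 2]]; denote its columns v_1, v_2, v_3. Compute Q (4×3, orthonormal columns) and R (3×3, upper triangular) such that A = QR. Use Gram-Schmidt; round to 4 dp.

Q = [[0.0000, -0.3239, -0.5962], [0.5145, 0.7622, 0.0635], [-0.5145, 0.5336, -0.6167], [-0.6860, 0.1715, 0.5101]], R = [[5.8310, -1.3720, 1.7150], [0.0000, 6.1739, 2.3248], [0.0000, 0.0000, 5.4456]]

v_1 = (0, 3, -3, -4); ‖v_1‖ = 5.8310, so e_1 = (0.0000, 0.5145, -0.5145, -0.6860).
e_1·v_2 = 0.0000·(-2) + 0.5145·4 + (-0.5145)·4 + (-0.6860)·2 = -1.3720.
u_2 = v_2 + 1.3720·e_1 = (-2.0000, 4.7059, 3.2941, 1.0588).
‖u_2‖ = 6.1739, so e_2 = (-0.3239, 0.7622, 0.5336, 0.1715).
e_1·v_3 = 0.0000·(-4) + 0.5145·3 + (-0.5145)·(-3) + (-0.6860)·2 = 1.7150; e_2·v_3 = (-0.3239)·(-4) + 0.7622·3 + 0.5336·(-3) + 0.1715·2 = 2.3248.
u_3 = v_3 − 1.7150·e_1 − 2.3248·e_2 = (-3.2469, 0.3457, -3.3580, 2.7778).
‖u_3‖ = 5.4456, so e_3 = (-0.5962, 0.0635, -0.6167, 0.5101).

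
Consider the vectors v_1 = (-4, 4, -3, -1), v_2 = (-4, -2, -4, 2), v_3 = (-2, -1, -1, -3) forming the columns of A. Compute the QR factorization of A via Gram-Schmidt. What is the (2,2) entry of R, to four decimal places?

q_1 = v_1/‖v_1‖ = (-4, 4, -3, -1)/6.4807 = (-0.6172, 0.6172, -0.4629, -0.1543).
r_{12} = q_1·v_2 = 2.7775.
u_2 = v_2 − 2.7775·q_1 = (-2.2857, -3.7143, -2.7143, 2.4286).
r_{22} = ‖u_2‖ = 5.6821.

r_{22} = 5.6821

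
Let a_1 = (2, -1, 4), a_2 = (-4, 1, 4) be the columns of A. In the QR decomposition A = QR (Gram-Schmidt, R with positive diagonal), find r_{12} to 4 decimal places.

e_1 = a_1/‖a_1‖ = (2, -1, 4)/4.5826 = (0.4364, -0.2182, 0.8729).
r_{12} = e_1·a_2 = 1.5275.

r_{12} = 1.5275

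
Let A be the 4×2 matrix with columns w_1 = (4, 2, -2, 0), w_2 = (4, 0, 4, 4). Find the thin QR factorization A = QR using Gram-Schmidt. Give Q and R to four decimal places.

e_1 = w_1/‖w_1‖ = (4, 2, -2, 0)/4.8990 = (0.8165, 0.4082, -0.4082, 0.0000).
r_{12} = e_1·w_2 = 1.6330.
u_2 = w_2 − 1.6330·e_1 = (2.6667, -0.6667, 4.6667, 4.0000).
‖u_2‖ = 6.7330, so e_2 = (0.3961, -0.0990, 0.6931, 0.5941).

Q = [[0.8165, 0.3961], [0.4082, -0.0990], [-0.4082, 0.6931], [0.0000, 0.5941]], R = [[4.8990, 1.6330], [0.0000, 6.7330]]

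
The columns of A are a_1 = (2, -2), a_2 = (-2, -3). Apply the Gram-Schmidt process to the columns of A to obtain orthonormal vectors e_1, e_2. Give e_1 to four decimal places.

e_1 = (0.7071, -0.7071)

e_1 = a_1/‖a_1‖ = (2, -2)/2.8284 = (0.7071, -0.7071).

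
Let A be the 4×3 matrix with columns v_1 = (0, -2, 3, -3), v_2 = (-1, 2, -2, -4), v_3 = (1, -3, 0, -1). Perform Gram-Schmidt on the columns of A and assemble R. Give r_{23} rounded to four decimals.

r_{23} = -0.7664

v_1 = (0, -2, 3, -3); ‖v_1‖ = 4.6904, so q_1 = (0.0000, -0.4264, 0.6396, -0.6396).
q_1·v_2 = 0.0000·(-1) + (-0.4264)·2 + 0.6396·(-2) + (-0.6396)·(-4) = 0.4264.
u_2 = v_2 − 0.4264·q_1 = (-1.0000, 2.1818, -2.2727, -3.7273).
‖u_2‖ = 4.9818, so q_2 = (-0.2007, 0.4380, -0.4562, -0.7482).
r_{23} = q_2·v_3 = -0.7664.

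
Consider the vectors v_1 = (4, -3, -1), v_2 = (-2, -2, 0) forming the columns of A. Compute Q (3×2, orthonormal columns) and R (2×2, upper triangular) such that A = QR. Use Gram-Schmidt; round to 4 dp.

e_1 = v_1/‖v_1‖ = (4, -3, -1)/5.0990 = (0.7845, -0.5883, -0.1961).
r_{12} = e_1·v_2 = -0.3922.
u_2 = v_2 + 0.3922·e_1 = (-1.6923, -2.2308, -0.0769).
‖u_2‖ = 2.8011, so e_2 = (-0.6042, -0.7964, -0.0275).

Q = [[0.7845, -0.6042], [-0.5883, -0.7964], [-0.1961, -0.0275]], R = [[5.0990, -0.3922], [0.0000, 2.8011]]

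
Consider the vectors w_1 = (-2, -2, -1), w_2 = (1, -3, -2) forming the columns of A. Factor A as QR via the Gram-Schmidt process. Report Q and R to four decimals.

w_1 = (-2, -2, -1); ‖w_1‖ = 3.0000, so e_1 = (-0.6667, -0.6667, -0.3333).
e_1·w_2 = (-0.6667)·1 + (-0.6667)·(-3) + (-0.3333)·(-2) = 2.0000.
u_2 = w_2 − 2.0000·e_1 = (2.3333, -1.6667, -1.3333).
‖u_2‖ = 3.1623, so e_2 = (0.7379, -0.5270, -0.4216).

Q = [[-0.6667, 0.7379], [-0.6667, -0.5270], [-0.3333, -0.4216]], R = [[3.0000, 2.0000], [0.0000, 3.1623]]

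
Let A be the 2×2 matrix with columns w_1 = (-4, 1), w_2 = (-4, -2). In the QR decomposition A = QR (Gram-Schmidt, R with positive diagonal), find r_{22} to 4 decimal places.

w_1 = (-4, 1); ‖w_1‖ = 4.1231, so e_1 = (-0.9701, 0.2425).
e_1·w_2 = (-0.9701)·(-4) + 0.2425·(-2) = 3.3955.
u_2 = w_2 − 3.3955·e_1 = (-0.7059, -2.8235).
r_{22} = ‖u_2‖ = 2.9104.

r_{22} = 2.9104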